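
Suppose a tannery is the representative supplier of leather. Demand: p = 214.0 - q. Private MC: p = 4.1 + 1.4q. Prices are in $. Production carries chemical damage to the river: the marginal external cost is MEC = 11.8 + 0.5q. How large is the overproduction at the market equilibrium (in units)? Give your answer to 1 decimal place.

Market equilibrium (private): 4.1 + 1.4q = 214.0 - q → q_m = 87.4583.
Social marginal cost = private MC + MEC = 15.9 + 1.9q.
Set SMC = demand: 15.9 + 1.9q = 214.0 - q → q* = 68.3103.
Gap = |87.4583 − 68.3103| = 19.1480.

19.1 units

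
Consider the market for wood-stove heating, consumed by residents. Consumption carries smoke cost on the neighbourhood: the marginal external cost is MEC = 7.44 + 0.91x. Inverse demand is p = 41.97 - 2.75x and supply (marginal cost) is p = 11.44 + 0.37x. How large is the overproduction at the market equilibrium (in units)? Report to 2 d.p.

Market equilibrium (private): 11.44 + 0.37x = 41.97 - 2.75x → x_m = 9.7853.
Social marginal benefit = demand − MEC = 34.53 - 3.66x.
Set SMB = MC: 34.53 - 3.66x = 11.44 + 0.37x → x* = 5.7295.
Gap = |9.7853 − 5.7295| = 4.0558.

4.06 units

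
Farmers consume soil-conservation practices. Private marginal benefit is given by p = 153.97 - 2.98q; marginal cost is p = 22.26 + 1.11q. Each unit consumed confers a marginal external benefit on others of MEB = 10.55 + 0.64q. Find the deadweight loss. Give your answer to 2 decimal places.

DWL = 140.72

Market equilibrium (private): 22.26 + 1.11q = 153.97 - 2.98q → q_m = 32.2029.
Social marginal benefit = demand + MEB = 164.52 - 2.34q.
Set SMB = MC: 164.52 - 2.34q = 22.26 + 1.11q → q* = 41.2348.
Between q* and q_m the wedge SMB − MC runs linearly from 0 to MEB(q_m), so the loss is a triangle.
DWL = ½ × 9.0319 × 31.1599 = 140.7166.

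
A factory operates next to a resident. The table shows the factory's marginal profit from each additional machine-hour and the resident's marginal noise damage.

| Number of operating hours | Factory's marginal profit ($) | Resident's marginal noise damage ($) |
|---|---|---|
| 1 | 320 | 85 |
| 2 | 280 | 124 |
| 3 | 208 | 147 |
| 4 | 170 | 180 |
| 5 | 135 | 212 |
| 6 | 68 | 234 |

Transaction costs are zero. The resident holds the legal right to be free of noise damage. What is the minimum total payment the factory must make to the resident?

$356

Efficient level: marginal profit ≥ marginal noise damage through level 3, so k* = 3.
With the resident holding the right, the factory must at least compensate total damage at k*: 85 + 124 + 147 = 356.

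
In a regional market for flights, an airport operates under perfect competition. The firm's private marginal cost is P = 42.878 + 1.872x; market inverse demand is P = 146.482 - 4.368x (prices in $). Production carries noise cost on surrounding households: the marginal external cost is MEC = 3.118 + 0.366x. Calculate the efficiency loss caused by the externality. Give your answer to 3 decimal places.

DWL = $6.399

Market equilibrium (private): 42.878 + 1.872x = 146.482 - 4.368x → x_m = 16.6032.
Social marginal cost = private MC + MEC = 45.996 + 2.238x.
Set SMC = demand: 45.996 + 2.238x = 146.482 - 4.368x → x* = 15.2113.
The welfare-loss triangle has base |x_m − x*| and height MEC(x_m) (the vertical gap between SMC and demand is zero at x* and MEC at x_m).
DWL = ½ × 1.3919 × 9.1948 = 6.3991.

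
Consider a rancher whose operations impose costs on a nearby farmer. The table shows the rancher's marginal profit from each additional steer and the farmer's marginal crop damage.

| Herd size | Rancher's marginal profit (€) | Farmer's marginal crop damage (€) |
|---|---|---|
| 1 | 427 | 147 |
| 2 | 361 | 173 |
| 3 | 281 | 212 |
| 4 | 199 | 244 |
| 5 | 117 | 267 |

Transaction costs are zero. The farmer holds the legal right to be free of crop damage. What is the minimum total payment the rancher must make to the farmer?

€532

Efficient level: marginal profit ≥ marginal crop damage through level 3, so k* = 3.
With the farmer holding the right, the rancher must at least compensate total damage at k*: 147 + 173 + 212 = 532.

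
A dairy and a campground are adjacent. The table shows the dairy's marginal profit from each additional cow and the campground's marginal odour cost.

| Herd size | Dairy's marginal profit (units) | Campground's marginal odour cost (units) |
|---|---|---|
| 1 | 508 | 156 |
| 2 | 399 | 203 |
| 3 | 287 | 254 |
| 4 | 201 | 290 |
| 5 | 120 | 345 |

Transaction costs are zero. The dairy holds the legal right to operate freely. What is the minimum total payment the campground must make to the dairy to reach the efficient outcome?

Left alone the dairy would choose level 5 (marginal profit stays positive).
Efficient level: k* = 3 (marginal profit ≥ marginal odour cost through 3).
The campground must at least cover the dairy's forgone profit from cutting 5→3: 201 + 120 = 321.

321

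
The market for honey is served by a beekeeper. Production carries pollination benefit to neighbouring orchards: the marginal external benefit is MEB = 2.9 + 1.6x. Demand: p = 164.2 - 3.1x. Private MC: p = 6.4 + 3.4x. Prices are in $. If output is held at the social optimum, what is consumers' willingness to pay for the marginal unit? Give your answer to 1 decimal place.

Social marginal cost = private MC − MEB = 3.5 + 1.8x.
Set SMC = demand: 3.5 + 1.8x = 164.2 - 3.1x → x* = 32.7959.
Consumer price on the demand curve at x*: 164.2 − 3.1×32.7959 = 62.5327.

P = $62.5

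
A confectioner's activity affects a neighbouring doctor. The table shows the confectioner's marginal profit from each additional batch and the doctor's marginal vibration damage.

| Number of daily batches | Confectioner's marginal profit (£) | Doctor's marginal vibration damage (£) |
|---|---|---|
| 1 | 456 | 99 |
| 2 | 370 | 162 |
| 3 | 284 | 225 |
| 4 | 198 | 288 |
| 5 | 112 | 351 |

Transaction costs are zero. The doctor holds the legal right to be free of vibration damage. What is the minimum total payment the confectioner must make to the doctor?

Efficient level: marginal profit ≥ marginal vibration damage through level 3, so k* = 3.
With the doctor holding the right, the confectioner must at least compensate total damage at k*: 99 + 162 + 225 = 486.

£486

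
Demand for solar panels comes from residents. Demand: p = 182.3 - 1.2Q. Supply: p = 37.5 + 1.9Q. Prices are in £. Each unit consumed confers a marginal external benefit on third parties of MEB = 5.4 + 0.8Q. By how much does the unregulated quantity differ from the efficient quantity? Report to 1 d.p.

Market equilibrium (private): 37.5 + 1.9Q = 182.3 - 1.2Q → Q_m = 46.7097.
Social marginal benefit = demand + MEB = 187.7 - 0.4Q.
Set SMB = MC: 187.7 - 0.4Q = 37.5 + 1.9Q → Q* = 65.3043.
Gap = |46.7097 − 65.3043| = 18.5946.

18.6 units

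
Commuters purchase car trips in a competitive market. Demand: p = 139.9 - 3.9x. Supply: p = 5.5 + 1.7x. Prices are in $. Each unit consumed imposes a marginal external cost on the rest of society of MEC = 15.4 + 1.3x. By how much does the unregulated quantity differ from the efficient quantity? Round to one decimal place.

6.8 units

Market equilibrium (private): 5.5 + 1.7x = 139.9 - 3.9x → x_m = 24.0000.
Social marginal benefit = demand − MEC = 124.5 - 5.2x.
Set SMB = MC: 124.5 - 5.2x = 5.5 + 1.7x → x* = 17.2464.
Gap = |24.0000 − 17.2464| = 6.7536.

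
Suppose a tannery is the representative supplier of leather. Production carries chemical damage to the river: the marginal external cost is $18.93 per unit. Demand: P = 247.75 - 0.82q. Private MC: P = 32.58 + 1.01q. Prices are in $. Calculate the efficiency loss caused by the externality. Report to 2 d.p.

DWL = $97.91

Market equilibrium (private): 32.58 + 1.01q = 247.75 - 0.82q → q_m = 117.5792.
Social marginal cost = private MC + MEC = 51.51 + 1.01q.
Set SMC = demand: 51.51 + 1.01q = 247.75 - 0.82q → q* = 107.2350.
The loss is the area between SMC and demand from q* to q_m; with linear curves that's a triangle of height MEC(q_m).
DWL = ½ × 10.3442 × 18.9300 = 97.9079.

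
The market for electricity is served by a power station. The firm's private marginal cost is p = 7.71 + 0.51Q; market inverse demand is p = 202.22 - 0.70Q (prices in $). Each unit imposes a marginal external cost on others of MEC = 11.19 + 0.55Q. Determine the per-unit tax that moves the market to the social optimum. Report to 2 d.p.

tax = $68.48 per unit

Social marginal cost = private MC + MEC = 18.90 + 1.06Q.
Set SMC = demand: 18.90 + 1.06Q = 202.22 - 0.70Q → Q* = 104.1591.
The Pigouvian tax equals MEC at Q*: 11.19 + 0.55×104.1591 = 68.4775.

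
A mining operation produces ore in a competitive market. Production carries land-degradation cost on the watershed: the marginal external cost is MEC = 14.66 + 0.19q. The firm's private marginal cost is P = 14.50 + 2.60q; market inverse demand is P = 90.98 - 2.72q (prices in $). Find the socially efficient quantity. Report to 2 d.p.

q* = 11.22

Social marginal cost = private MC + MEC = 29.16 + 2.79q.
Set SMC = demand: 29.16 + 2.79q = 90.98 - 2.72q → q* = 11.2196.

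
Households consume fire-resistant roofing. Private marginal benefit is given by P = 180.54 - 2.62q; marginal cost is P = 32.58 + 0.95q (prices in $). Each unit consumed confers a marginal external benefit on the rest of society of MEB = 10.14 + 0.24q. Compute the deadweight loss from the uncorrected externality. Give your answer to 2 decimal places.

Market equilibrium (private): 32.58 + 0.95q = 180.54 - 2.62q → q_m = 41.4454.
Social marginal benefit = demand + MEB = 190.68 - 2.38q.
Set SMB = MC: 190.68 - 2.38q = 32.58 + 0.95q → q* = 47.4775.
The welfare-loss triangle has base |q_m − q*| and height MEB(q_m) (the vertical gap between SMB and MC is zero at q* and MEB at q_m).
DWL = ½ × 6.0321 × 20.0869 = 60.5831.

DWL = $60.58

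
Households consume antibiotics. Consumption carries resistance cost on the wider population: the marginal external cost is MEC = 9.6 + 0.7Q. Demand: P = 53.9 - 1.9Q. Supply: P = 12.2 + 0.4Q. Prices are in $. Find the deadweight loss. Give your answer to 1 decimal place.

Market equilibrium (private): 12.2 + 0.4Q = 53.9 - 1.9Q → Q_m = 18.1304.
Social marginal benefit = demand − MEC = 44.3 - 2.6Q.
Set SMB = MC: 44.3 - 2.6Q = 12.2 + 0.4Q → Q* = 10.7000.
The welfare-loss triangle has base |Q_m − Q*| and height MEC(Q_m) (the vertical gap between SMB and MC is zero at Q* and MEC at Q_m).
DWL = ½ × 7.4304 × 22.2913 = 82.8166.

DWL = $82.8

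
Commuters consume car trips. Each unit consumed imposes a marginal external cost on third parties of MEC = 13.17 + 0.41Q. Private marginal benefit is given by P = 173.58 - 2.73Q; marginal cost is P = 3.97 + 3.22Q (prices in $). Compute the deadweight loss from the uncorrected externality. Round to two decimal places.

DWL = $48.58

Market equilibrium (private): 3.97 + 3.22Q = 173.58 - 2.73Q → Q_m = 28.5059.
Social marginal benefit = demand − MEC = 160.41 - 3.14Q.
Set SMB = MC: 160.41 - 3.14Q = 3.97 + 3.22Q → Q* = 24.5975.
The welfare-loss triangle has base |Q_m − Q*| and height MEC(Q_m) (the vertical gap between SMB and MC is zero at Q* and MEC at Q_m).
DWL = ½ × 3.9084 × 24.8574 = 48.5763.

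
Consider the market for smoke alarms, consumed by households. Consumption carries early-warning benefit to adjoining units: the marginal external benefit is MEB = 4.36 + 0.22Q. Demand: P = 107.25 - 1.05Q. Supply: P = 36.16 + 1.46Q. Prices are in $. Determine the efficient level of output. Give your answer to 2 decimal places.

Social marginal benefit = demand + MEB = 111.61 - 0.83Q.
Set SMB = MC: 111.61 - 0.83Q = 36.16 + 1.46Q → Q* = 32.9476.

Q* = 32.95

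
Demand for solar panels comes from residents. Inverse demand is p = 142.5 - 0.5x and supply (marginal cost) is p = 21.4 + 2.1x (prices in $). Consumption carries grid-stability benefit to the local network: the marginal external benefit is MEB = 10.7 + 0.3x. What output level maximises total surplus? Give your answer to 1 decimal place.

Social marginal benefit = demand + MEB = 153.2 - 0.2x.
Set SMB = MC: 153.2 - 0.2x = 21.4 + 2.1x → x* = 57.3043.

x* = 57.3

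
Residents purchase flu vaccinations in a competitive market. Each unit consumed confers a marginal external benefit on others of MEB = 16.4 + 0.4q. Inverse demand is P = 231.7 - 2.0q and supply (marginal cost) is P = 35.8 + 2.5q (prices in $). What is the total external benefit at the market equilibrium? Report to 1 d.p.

$1093.0

Market equilibrium (private): 35.8 + 2.5q = 231.7 - 2.0q → q_m = 43.5333.
Total external benefit = ∫₀^{q_m} (16.4 + 0.4q) dq = 16.4×43.5333 + ½×0.4×43.5333² = 1092.9758.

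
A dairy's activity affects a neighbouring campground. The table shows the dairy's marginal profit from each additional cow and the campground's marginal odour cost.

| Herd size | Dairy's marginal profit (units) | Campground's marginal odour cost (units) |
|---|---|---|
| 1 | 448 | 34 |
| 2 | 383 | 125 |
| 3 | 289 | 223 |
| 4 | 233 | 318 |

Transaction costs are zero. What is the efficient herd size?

3

Bargaining reaches the level where marginal profit last exceeds marginal odour cost.
That holds through level 3 (289 ≥ 223) but not at 4 (233 < 318).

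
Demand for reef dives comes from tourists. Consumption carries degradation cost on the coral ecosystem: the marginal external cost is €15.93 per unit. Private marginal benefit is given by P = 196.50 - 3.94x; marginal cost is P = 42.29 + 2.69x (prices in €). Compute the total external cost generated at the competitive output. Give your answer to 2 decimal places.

€370.52

Market equilibrium (private): 42.29 + 2.69x = 196.50 - 3.94x → x_m = 23.2594.
Total external cost = MEC × x_m = 15.93 × 23.2594 = 370.5222.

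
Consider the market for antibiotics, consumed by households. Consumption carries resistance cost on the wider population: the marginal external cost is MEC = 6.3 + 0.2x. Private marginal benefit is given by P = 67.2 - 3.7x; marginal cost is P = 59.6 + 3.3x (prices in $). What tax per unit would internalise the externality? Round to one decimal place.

Social marginal benefit = demand − MEC = 60.9 - 3.9x.
Set SMB = MC: 60.9 - 3.9x = 59.6 + 3.3x → x* = 0.1806.
The Pigouvian tax equals MEC at x*: 6.3 + 0.2×0.1806 = 6.3361.

tax = $6.3 per unit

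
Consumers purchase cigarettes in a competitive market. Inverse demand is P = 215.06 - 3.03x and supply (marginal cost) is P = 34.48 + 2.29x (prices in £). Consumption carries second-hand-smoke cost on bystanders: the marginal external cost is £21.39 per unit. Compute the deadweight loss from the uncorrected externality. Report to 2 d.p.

DWL = £43.00

Market equilibrium (private): 34.48 + 2.29x = 215.06 - 3.03x → x_m = 33.9436.
Social marginal benefit = demand − MEC = 193.67 - 3.03x.
Set SMB = MC: 193.67 - 3.03x = 34.48 + 2.29x → x* = 29.9229.
Between x* and x_m the wedge MC − SMB runs linearly from 0 to MEC(x_m), so the loss is a triangle.
DWL = ½ × 4.0207 × 21.3900 = 43.0014.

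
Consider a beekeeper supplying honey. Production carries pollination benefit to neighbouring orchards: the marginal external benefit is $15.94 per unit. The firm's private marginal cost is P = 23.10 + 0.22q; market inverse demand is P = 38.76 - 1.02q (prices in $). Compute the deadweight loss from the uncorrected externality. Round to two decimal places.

DWL = $102.45

Market equilibrium (private): 23.10 + 0.22q = 38.76 - 1.02q → q_m = 12.6290.
Social marginal cost = private MC − MEB = 7.16 + 0.22q.
Set SMC = demand: 7.16 + 0.22q = 38.76 - 1.02q → q* = 25.4839.
Height of the DWL triangle at q_m is demand(q_m) − SMC(q_m) = MEB(q_m) = 15.9400.
DWL = ½ × 12.8549 × 15.9400 = 102.4536.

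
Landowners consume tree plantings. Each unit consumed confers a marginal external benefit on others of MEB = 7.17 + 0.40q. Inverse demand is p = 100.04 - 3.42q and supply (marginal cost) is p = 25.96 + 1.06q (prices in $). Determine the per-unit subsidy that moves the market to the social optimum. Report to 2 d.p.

Social marginal benefit = demand + MEB = 107.21 - 3.02q.
Set SMB = MC: 107.21 - 3.02q = 25.96 + 1.06q → q* = 19.9142.
The Pigouvian subsidy equals MEB at q*: 7.17 + 0.40×19.9142 = 15.1357.

subsidy = $15.14 per unit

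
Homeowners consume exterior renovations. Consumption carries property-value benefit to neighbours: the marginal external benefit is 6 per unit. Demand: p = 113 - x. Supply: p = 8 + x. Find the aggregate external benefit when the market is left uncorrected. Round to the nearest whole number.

315

Market equilibrium (private): 8 + x = 113 - x → x_m = 52.5000.
Total external benefit = MEB × x_m = 6 × 52.5000 = 315.0000.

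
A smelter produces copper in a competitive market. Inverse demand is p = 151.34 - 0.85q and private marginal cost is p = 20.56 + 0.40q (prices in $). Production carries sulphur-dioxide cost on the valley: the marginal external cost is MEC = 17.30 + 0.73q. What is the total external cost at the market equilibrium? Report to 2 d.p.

Market equilibrium (private): 20.56 + 0.40q = 151.34 - 0.85q → q_m = 104.6240.
Total external cost = ∫₀^{q_m} (17.30 + 0.73q) dq = 17.30×104.6240 + ½×0.73×104.6240² = 5805.3514.

$5805.35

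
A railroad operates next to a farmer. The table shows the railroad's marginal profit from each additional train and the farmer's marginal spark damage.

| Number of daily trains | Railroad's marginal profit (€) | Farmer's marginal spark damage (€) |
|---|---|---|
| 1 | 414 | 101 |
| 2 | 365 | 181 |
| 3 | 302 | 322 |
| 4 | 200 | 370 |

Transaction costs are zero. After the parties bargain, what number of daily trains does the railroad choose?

2

Bargaining reaches the level where marginal profit last exceeds marginal spark damage.
That holds through level 2 (365 ≥ 181) but not at 3 (302 < 322).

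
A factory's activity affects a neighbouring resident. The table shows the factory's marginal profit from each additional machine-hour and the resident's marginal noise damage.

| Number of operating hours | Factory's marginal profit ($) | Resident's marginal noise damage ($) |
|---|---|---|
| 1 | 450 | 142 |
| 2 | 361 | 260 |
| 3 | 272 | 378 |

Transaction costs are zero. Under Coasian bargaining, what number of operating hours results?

Bargaining reaches the level where marginal profit last exceeds marginal noise damage.
That holds through level 2 (361 ≥ 260) but not at 3 (272 < 378).

2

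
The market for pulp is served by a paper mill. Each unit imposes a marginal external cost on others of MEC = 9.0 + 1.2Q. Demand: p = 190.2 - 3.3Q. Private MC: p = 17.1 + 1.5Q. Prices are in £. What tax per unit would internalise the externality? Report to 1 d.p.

Social marginal cost = private MC + MEC = 26.1 + 2.7Q.
Set SMC = demand: 26.1 + 2.7Q = 190.2 - 3.3Q → Q* = 27.3500.
The Pigouvian tax equals MEC at Q*: 9.0 + 1.2×27.3500 = 41.8200.

tax = £41.8 per unit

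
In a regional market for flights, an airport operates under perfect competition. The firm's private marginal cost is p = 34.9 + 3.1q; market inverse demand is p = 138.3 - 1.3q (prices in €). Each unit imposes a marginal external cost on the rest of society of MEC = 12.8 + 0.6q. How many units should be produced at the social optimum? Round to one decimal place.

q* = 18.1

Social marginal cost = private MC + MEC = 47.7 + 3.7q.
Set SMC = demand: 47.7 + 3.7q = 138.3 - 1.3q → q* = 18.1200.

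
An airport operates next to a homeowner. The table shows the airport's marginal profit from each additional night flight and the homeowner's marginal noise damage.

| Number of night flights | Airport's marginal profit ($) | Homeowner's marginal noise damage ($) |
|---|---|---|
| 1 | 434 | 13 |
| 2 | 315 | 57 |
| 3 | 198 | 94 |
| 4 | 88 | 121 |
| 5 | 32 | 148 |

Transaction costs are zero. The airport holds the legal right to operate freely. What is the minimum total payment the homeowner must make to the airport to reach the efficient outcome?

$120

Left alone the airport would choose level 5 (marginal profit stays positive).
Efficient level: k* = 3 (marginal profit ≥ marginal noise damage through 3).
The homeowner must at least cover the airport's forgone profit from cutting 5→3: 88 + 32 = 120.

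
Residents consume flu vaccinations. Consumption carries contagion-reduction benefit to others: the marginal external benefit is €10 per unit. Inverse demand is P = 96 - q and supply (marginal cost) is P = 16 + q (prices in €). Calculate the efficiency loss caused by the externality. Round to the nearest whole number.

DWL = €25

Market equilibrium (private): 16 + q = 96 - q → q_m = 40.0000.
Social marginal benefit = demand + MEB = 106 - q.
Set SMB = MC: 106 - q = 16 + q → q* = 45.0000.
Between q* and q_m the wedge SMB − MC runs linearly from 0 to MEB(q_m), so the loss is a triangle.
DWL = ½ × 5.0000 × 10.0000 = 25.0000.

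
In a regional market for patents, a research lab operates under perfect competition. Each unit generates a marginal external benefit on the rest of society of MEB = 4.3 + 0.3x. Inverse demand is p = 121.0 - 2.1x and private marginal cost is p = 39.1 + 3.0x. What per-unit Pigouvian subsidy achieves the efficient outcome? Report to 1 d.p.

Social marginal cost = private MC − MEB = 34.8 + 2.7x.
Set SMC = demand: 34.8 + 2.7x = 121.0 - 2.1x → x* = 17.9583.
The Pigouvian subsidy equals MEB at x*: 4.3 + 0.3×17.9583 = 9.6875.

subsidy = 9.7 per unit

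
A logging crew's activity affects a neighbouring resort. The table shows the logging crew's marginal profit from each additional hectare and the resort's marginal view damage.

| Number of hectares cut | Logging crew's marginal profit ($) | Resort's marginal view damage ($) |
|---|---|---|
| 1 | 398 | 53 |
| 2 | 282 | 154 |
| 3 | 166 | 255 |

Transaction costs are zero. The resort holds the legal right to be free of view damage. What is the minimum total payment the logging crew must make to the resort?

$207

Efficient level: marginal profit ≥ marginal view damage through level 2, so k* = 2.
With the resort holding the right, the logging crew must at least compensate total damage at k*: 53 + 154 = 207.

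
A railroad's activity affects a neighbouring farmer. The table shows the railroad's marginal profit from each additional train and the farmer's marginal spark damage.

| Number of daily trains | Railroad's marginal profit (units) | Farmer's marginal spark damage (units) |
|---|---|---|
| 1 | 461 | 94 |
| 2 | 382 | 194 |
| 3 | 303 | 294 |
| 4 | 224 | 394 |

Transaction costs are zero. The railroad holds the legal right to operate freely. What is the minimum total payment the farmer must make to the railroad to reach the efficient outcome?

224

Left alone the railroad would choose level 4 (marginal profit stays positive).
Efficient level: k* = 3 (marginal profit ≥ marginal spark damage through 3).
The farmer must at least cover the railroad's forgone profit from cutting 4→3: 224 = 224.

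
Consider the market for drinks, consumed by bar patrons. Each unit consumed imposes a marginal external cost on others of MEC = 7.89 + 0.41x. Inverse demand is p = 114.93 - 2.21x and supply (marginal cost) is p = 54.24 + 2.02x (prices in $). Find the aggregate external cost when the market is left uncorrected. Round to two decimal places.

$155.40

Market equilibrium (private): 54.24 + 2.02x = 114.93 - 2.21x → x_m = 14.3475.
Total external cost = ∫₀^{x_m} (7.89 + 0.41x) dx = 7.89×14.3475 + ½×0.41×14.3475² = 155.4012.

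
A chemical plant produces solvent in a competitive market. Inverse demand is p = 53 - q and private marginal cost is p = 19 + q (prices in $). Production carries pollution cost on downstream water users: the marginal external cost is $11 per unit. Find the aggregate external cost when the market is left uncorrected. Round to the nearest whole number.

Market equilibrium (private): 19 + q = 53 - q → q_m = 17.0000.
Total external cost = MEC × q_m = 11 × 17.0000 = 187.0000.

$187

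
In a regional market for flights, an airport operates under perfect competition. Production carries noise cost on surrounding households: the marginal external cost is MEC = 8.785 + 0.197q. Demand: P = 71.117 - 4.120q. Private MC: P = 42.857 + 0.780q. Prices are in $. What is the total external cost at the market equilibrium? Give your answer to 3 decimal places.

$53.942

Market equilibrium (private): 42.857 + 0.780q = 71.117 - 4.120q → q_m = 5.7673.
Total external cost = ∫₀^{q_m} (8.785 + 0.197q) dq = 8.785×5.7673 + ½×0.197×5.7673² = 53.9420.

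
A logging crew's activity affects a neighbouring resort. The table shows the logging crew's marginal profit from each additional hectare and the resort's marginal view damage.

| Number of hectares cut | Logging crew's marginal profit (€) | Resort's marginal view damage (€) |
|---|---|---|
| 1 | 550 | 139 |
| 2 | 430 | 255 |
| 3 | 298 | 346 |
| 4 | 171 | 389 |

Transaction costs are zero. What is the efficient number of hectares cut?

2

Bargaining reaches the level where marginal profit last exceeds marginal view damage.
That holds through level 2 (430 ≥ 255) but not at 3 (298 < 346).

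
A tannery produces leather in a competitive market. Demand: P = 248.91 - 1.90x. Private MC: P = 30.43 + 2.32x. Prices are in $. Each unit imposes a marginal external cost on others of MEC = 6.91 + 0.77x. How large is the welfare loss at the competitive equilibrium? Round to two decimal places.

DWL = $219.23

Market equilibrium (private): 30.43 + 2.32x = 248.91 - 1.90x → x_m = 51.7725.
Social marginal cost = private MC + MEC = 37.34 + 3.09x.
Set SMC = demand: 37.34 + 3.09x = 248.91 - 1.90x → x* = 42.3988.
Height of the DWL triangle at x_m is SMC(x_m) − demand(x_m) = MEC(x_m) = 46.7748.
DWL = ½ × 9.3737 × 46.7748 = 219.2265.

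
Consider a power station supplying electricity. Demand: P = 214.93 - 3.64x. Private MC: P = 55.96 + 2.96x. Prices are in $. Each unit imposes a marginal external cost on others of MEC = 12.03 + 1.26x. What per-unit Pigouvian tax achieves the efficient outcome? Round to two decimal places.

tax = $35.59 per unit

Social marginal cost = private MC + MEC = 67.99 + 4.22x.
Set SMC = demand: 67.99 + 4.22x = 214.93 - 3.64x → x* = 18.6947.
The Pigouvian tax equals MEC at x*: 12.03 + 1.26×18.6947 = 35.5853.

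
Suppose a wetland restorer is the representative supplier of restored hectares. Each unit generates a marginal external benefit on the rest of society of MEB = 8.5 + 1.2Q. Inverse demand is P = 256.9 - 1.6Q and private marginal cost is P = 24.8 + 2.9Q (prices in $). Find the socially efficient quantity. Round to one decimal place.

Q* = 72.9

Social marginal cost = private MC − MEB = 16.3 + 1.7Q.
Set SMC = demand: 16.3 + 1.7Q = 256.9 - 1.6Q → Q* = 72.9091.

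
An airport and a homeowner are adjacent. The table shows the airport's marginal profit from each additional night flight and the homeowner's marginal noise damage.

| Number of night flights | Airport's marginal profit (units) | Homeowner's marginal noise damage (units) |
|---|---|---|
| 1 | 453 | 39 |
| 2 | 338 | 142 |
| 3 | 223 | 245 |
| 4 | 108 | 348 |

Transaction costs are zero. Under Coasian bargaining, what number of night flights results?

2

Bargaining reaches the level where marginal profit last exceeds marginal noise damage.
That holds through level 2 (338 ≥ 142) but not at 3 (223 < 245).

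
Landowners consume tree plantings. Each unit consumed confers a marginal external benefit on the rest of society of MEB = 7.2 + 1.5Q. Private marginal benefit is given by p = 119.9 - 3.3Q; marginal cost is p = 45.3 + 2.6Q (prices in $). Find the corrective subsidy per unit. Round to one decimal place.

subsidy = $35.1 per unit

Social marginal benefit = demand + MEB = 127.1 - 1.8Q.
Set SMB = MC: 127.1 - 1.8Q = 45.3 + 2.6Q → Q* = 18.5909.
The Pigouvian subsidy equals MEB at Q*: 7.2 + 1.5×18.5909 = 35.0864.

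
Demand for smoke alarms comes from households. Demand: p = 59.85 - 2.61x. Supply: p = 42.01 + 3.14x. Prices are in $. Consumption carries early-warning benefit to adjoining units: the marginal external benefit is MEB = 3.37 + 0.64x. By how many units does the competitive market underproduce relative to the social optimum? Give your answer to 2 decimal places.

1.05 units

Market equilibrium (private): 42.01 + 3.14x = 59.85 - 2.61x → x_m = 3.1026.
Social marginal benefit = demand + MEB = 63.22 - 1.97x.
Set SMB = MC: 63.22 - 1.97x = 42.01 + 3.14x → x* = 4.1507.
Gap = |3.1026 − 4.1507| = 1.0481.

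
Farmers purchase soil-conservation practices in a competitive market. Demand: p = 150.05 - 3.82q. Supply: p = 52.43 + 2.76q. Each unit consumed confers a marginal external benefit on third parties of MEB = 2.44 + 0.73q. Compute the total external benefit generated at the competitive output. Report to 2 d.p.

Market equilibrium (private): 52.43 + 2.76q = 150.05 - 3.82q → q_m = 14.8359.
Total external benefit = ∫₀^{q_m} (2.44 + 0.73q) dq = 2.44×14.8359 + ½×0.73×14.8359² = 116.5375.

116.54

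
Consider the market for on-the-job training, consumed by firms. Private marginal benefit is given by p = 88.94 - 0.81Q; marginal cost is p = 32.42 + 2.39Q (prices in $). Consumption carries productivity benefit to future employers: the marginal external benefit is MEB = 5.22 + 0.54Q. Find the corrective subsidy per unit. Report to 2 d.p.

Social marginal benefit = demand + MEB = 94.16 - 0.27Q.
Set SMB = MC: 94.16 - 0.27Q = 32.42 + 2.39Q → Q* = 23.2105.
The Pigouvian subsidy equals MEB at Q*: 5.22 + 0.54×23.2105 = 17.7537.

subsidy = $17.75 per unit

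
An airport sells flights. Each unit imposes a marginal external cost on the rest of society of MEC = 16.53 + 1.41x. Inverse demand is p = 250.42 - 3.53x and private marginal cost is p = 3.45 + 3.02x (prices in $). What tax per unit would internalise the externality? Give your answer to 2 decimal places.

Social marginal cost = private MC + MEC = 19.98 + 4.43x.
Set SMC = demand: 19.98 + 4.43x = 250.42 - 3.53x → x* = 28.9497.
The Pigouvian tax equals MEC at x*: 16.53 + 1.41×28.9497 = 57.3491.

tax = $57.35 per unit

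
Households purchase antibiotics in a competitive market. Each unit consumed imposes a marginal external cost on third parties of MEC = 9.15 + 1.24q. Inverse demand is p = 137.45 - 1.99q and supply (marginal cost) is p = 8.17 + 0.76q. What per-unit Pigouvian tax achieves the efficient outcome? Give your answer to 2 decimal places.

Social marginal benefit = demand − MEC = 128.30 - 3.23q.
Set SMB = MC: 128.30 - 3.23q = 8.17 + 0.76q → q* = 30.1078.
The Pigouvian tax equals MEC at q*: 9.15 + 1.24×30.1078 = 46.4837.

tax = 46.48 per unit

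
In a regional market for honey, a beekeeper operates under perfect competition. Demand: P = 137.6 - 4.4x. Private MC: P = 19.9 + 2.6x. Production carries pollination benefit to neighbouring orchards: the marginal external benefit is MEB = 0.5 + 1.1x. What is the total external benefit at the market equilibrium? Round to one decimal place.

163.9

Market equilibrium (private): 19.9 + 2.6x = 137.6 - 4.4x → x_m = 16.8143.
Total external benefit = ∫₀^{x_m} (0.5 + 1.1x) dx = 0.5×16.8143 + ½×1.1×16.8143² = 163.9035.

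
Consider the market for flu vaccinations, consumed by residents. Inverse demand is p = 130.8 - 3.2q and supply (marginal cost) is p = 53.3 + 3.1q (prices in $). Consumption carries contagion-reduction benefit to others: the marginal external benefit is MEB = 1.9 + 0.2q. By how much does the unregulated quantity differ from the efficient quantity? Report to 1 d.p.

0.7 units

Market equilibrium (private): 53.3 + 3.1q = 130.8 - 3.2q → q_m = 12.3016.
Social marginal benefit = demand + MEB = 132.7 - 3.0q.
Set SMB = MC: 132.7 - 3.0q = 53.3 + 3.1q → q* = 13.0164.
Gap = |12.3016 − 13.0164| = 0.7148.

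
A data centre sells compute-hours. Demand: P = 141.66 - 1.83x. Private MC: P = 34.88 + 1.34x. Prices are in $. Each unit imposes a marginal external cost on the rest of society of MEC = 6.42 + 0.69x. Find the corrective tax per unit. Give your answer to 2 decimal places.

Social marginal cost = private MC + MEC = 41.30 + 2.03x.
Set SMC = demand: 41.30 + 2.03x = 141.66 - 1.83x → x* = 26.0000.
The Pigouvian tax equals MEC at x*: 6.42 + 0.69×26.0000 = 24.3600.

tax = $24.36 per unit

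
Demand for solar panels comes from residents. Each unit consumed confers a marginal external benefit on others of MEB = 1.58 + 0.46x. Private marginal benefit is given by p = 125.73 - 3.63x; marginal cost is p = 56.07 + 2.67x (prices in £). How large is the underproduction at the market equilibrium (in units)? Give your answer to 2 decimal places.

1.14 units

Market equilibrium (private): 56.07 + 2.67x = 125.73 - 3.63x → x_m = 11.0571.
Social marginal benefit = demand + MEB = 127.31 - 3.17x.
Set SMB = MC: 127.31 - 3.17x = 56.07 + 2.67x → x* = 12.1986.
Gap = |11.0571 − 12.1986| = 1.1415.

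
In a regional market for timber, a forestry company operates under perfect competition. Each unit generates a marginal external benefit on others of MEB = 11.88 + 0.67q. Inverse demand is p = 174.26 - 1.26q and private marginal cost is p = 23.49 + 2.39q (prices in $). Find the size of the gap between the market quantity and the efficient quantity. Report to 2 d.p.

13.27 units

Market equilibrium (private): 23.49 + 2.39q = 174.26 - 1.26q → q_m = 41.3068.
Social marginal cost = private MC − MEB = 11.61 + 1.72q.
Set SMC = demand: 11.61 + 1.72q = 174.26 - 1.26q → q* = 54.5805.
Gap = |41.3068 − 54.5805| = 13.2737.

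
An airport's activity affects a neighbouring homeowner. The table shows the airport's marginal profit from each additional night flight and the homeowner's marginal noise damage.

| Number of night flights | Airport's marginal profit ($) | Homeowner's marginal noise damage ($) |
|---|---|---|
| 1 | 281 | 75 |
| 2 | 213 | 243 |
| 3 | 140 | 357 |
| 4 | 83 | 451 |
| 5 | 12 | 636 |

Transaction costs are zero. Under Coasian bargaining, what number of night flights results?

Bargaining reaches the level where marginal profit last exceeds marginal noise damage.
That holds through level 1 (281 ≥ 75) but not at 2 (213 < 243).

1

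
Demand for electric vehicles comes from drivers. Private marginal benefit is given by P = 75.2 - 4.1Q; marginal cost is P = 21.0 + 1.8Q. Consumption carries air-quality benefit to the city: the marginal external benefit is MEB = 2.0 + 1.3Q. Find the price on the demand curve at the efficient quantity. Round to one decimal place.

Social marginal benefit = demand + MEB = 77.2 - 2.8Q.
Set SMB = MC: 77.2 - 2.8Q = 21.0 + 1.8Q → Q* = 12.2174.
Consumer price on the demand curve at Q*: 75.2 − 4.1×12.2174 = 25.1087.

P = 25.1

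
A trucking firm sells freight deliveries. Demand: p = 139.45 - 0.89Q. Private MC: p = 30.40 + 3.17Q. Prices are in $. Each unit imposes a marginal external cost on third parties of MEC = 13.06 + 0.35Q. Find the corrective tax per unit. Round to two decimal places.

tax = $20.68 per unit

Social marginal cost = private MC + MEC = 43.46 + 3.52Q.
Set SMC = demand: 43.46 + 3.52Q = 139.45 - 0.89Q → Q* = 21.7664.
The Pigouvian tax equals MEC at Q*: 13.06 + 0.35×21.7664 = 20.6782.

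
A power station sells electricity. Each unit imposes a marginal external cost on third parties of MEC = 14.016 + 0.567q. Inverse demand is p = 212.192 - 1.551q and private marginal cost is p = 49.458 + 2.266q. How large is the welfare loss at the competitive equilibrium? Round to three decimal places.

Market equilibrium (private): 49.458 + 2.266q = 212.192 - 1.551q → q_m = 42.6340.
Social marginal cost = private MC + MEC = 63.474 + 2.833q.
Set SMC = demand: 63.474 + 2.833q = 212.192 - 1.551q → q* = 33.9229.
The loss is the area between SMC and demand from q* to q_m; with linear curves that's a triangle of height MEC(q_m).
DWL = ½ × 8.7111 × 38.1895 = 166.3363.

DWL = 166.336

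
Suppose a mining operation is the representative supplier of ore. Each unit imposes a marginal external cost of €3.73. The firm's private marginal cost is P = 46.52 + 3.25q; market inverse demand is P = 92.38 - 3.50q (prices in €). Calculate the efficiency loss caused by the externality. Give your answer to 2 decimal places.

DWL = €1.03

Market equilibrium (private): 46.52 + 3.25q = 92.38 - 3.50q → q_m = 6.7941.
Social marginal cost = private MC + MEC = 50.25 + 3.25q.
Set SMC = demand: 50.25 + 3.25q = 92.38 - 3.50q → q* = 6.2415.
The welfare-loss triangle has base |q_m − q*| and height MEC(q_m) (the vertical gap between SMC and demand is zero at q* and MEC at q_m).
DWL = ½ × 0.5526 × 3.7300 = 1.0306.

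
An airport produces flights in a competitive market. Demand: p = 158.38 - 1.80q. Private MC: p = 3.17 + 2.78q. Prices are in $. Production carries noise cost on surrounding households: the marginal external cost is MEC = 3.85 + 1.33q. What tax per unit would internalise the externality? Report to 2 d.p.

tax = $37.91 per unit

Social marginal cost = private MC + MEC = 7.02 + 4.11q.
Set SMC = demand: 7.02 + 4.11q = 158.38 - 1.80q → q* = 25.6108.
The Pigouvian tax equals MEC at q*: 3.85 + 1.33×25.6108 = 37.9124.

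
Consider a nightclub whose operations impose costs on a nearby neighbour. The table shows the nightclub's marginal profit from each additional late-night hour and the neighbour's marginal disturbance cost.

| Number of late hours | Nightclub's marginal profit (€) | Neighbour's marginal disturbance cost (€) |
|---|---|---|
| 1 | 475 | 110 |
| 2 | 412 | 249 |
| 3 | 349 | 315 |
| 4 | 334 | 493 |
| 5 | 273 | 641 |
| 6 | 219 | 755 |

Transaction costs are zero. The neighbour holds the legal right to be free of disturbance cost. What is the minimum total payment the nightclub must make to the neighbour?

Efficient level: marginal profit ≥ marginal disturbance cost through level 3, so k* = 3.
With the neighbour holding the right, the nightclub must at least compensate total damage at k*: 110 + 249 + 315 = 674.

€674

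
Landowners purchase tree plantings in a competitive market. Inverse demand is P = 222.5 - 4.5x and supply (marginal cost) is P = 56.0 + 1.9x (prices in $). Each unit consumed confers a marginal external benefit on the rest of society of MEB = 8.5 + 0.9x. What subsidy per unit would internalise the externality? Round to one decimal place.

Social marginal benefit = demand + MEB = 231.0 - 3.6x.
Set SMB = MC: 231.0 - 3.6x = 56.0 + 1.9x → x* = 31.8182.
The Pigouvian subsidy equals MEB at x*: 8.5 + 0.9×31.8182 = 37.1364.

subsidy = $37.1 per unit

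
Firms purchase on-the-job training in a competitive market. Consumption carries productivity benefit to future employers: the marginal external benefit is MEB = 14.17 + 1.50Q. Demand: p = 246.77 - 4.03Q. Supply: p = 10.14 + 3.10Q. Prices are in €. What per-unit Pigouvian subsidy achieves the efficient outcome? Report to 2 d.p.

Social marginal benefit = demand + MEB = 260.94 - 2.53Q.
Set SMB = MC: 260.94 - 2.53Q = 10.14 + 3.10Q → Q* = 44.5471.
The Pigouvian subsidy equals MEB at Q*: 14.17 + 1.50×44.5471 = 80.9907.

subsidy = €80.99 per unit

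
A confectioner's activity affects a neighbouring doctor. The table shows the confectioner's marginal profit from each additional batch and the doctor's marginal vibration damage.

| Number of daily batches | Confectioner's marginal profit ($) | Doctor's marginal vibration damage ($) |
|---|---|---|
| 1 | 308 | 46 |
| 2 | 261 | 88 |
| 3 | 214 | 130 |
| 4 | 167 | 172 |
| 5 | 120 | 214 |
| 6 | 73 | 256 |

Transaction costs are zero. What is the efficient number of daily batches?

3

Bargaining reaches the level where marginal profit last exceeds marginal vibration damage.
That holds through level 3 (214 ≥ 130) but not at 4 (167 < 172).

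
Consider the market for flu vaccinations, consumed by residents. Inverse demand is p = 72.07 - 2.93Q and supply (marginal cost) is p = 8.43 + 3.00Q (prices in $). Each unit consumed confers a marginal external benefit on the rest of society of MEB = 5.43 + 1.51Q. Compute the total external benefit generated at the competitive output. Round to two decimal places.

$145.23

Market equilibrium (private): 8.43 + 3.00Q = 72.07 - 2.93Q → Q_m = 10.7319.
Total external benefit = ∫₀^{Q_m} (5.43 + 1.51Q) dQ = 5.43×10.7319 + ½×1.51×10.7319² = 145.2303.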